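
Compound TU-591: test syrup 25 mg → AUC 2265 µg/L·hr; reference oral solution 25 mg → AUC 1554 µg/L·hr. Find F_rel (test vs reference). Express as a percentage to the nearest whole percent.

F_rel = 146%

F_rel = (AUC_test/D_test) / (AUC_ref/D_ref)
      = (2265/25) / (1554/25)
      = 90.6 / 62.16 = 1.4575 = 145.75%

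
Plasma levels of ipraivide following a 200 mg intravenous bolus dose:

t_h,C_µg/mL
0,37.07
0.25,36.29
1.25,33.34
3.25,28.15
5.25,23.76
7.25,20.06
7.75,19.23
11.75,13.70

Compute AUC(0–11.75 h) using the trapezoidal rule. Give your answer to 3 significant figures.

Trapezoidal AUC_0→11.75:
  [0→0.25]: (37.07+36.29)/2 × 0.25 = 9.17
  [0.25→1.25]: (36.29+33.34)/2 × 1 = 34.815
  [1.25→3.25]: (33.34+28.15)/2 × 2 = 61.49
  [3.25→5.25]: (28.15+23.76)/2 × 2 = 51.91
  [5.25→7.25]: (23.76+20.06)/2 × 2 = 43.82
  [7.25→7.75]: (20.06+19.23)/2 × 0.5 = 9.8225
  [7.75→11.75]: (19.23+13.70)/2 × 4 = 65.86
  Sum = 276.8875 µg/mL·h

AUC = 277 µg/mL·h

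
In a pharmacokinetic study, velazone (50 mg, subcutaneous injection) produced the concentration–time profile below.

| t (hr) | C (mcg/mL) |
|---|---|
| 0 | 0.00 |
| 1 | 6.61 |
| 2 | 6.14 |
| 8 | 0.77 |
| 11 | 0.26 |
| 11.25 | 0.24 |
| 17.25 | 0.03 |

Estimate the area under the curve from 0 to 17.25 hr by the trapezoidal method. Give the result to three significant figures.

Trapezoidal AUC_0→17.25:
  [0→1]: (0.00+6.61)/2 × 1 = 3.305
  [1→2]: (6.61+6.14)/2 × 1 = 6.375
  [2→8]: (6.14+0.77)/2 × 6 = 20.73
  [8→11]: (0.77+0.26)/2 × 3 = 1.545
  [11→11.25]: (0.26+0.24)/2 × 0.25 = 0.0625
  [11.25→17.25]: (0.24+0.03)/2 × 6 = 0.81
  Sum = 32.8275 mcg/mL·hr

AUC = 32.8 mcg/mL·hr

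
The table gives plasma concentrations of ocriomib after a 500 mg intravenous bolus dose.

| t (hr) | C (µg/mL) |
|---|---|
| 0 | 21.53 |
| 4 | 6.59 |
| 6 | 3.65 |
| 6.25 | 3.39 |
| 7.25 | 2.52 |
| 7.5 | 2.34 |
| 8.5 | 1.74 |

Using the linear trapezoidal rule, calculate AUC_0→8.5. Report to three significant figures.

Trapezoidal AUC_0→8.5:
  [0→4]: (21.53+6.59)/2 × 4 = 56.24
  [4→6]: (6.59+3.65)/2 × 2 = 10.24
  [6→6.25]: (3.65+3.39)/2 × 0.25 = 0.88
  [6.25→7.25]: (3.39+2.52)/2 × 1 = 2.955
  [7.25→7.5]: (2.52+2.34)/2 × 0.25 = 0.6075
  [7.5→8.5]: (2.34+1.74)/2 × 1 = 2.04
  Sum = 72.9625 µg/mL·hr

AUC = 73.0 µg/mL·hr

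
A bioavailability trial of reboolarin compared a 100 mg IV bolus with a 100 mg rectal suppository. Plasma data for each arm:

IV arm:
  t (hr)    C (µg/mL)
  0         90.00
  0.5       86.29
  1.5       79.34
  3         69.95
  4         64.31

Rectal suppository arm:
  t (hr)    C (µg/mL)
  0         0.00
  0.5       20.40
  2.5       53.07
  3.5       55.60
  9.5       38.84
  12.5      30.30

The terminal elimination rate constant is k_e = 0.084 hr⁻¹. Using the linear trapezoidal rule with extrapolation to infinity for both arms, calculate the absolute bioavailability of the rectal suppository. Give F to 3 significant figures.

F = 0.822

Trapezoidal AUC_0→4 (IV):
  [0→0.5]: (90.00+86.29)/2 × 0.5 = 44.0725
  [0.5→1.5]: (86.29+79.34)/2 × 1 = 82.815
  [1.5→3]: (79.34+69.95)/2 × 1.5 = 111.9675
  [3→4]: (69.95+64.31)/2 × 1 = 67.13
  Sum = 305.985 µg/mL·hr
IV tail: 64.31/0.084 = 765.595; AUC_iv,0→∞ = 305.985 + 765.595 = 1071.58 µg/mL·hr
Trapezoidal AUC_0→12.5 (rectal suppository):
  [0→0.5]: (0.00+20.40)/2 × 0.5 = 5.1
  [0.5→2.5]: (20.40+53.07)/2 × 2 = 73.47
  [2.5→3.5]: (53.07+55.60)/2 × 1 = 54.335
  [3.5→9.5]: (55.60+38.84)/2 × 6 = 283.32
  [9.5→12.5]: (38.84+30.30)/2 × 3 = 103.71
  Sum = 519.935 µg/mL·hr
rectal suppository tail: 30.30/0.084 = 360.714; AUC_ev,0→∞ = 519.935 + 360.714 = 880.649 µg/mL·hr
F = (AUC_ev/D_ev)/(AUC_iv/D_iv) = (880.649/100)/(1071.58/100) = 8.80649/10.7158 = 0.8218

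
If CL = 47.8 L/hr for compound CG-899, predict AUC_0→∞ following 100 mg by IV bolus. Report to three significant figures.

AUC = 2.09 mg/L·hr

AUC_0→∞ = Dose_iv / CL
        = 100 / 47.8 = 2.09205 mg/L·hr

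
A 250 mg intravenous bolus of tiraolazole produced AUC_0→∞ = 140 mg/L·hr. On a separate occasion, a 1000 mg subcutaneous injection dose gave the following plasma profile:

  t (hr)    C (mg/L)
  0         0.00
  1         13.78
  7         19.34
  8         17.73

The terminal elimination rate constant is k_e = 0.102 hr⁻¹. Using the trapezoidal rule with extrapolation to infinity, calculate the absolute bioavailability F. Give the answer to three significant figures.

Trapezoidal AUC_0→8 (subcutaneous injection):
  [0→1]: (0.00+13.78)/2 × 1 = 6.89
  [1→7]: (13.78+19.34)/2 × 6 = 99.36
  [7→8]: (19.34+17.73)/2 × 1 = 18.535
  Sum = 124.785 mg/L·hr
Tail: C_last/k_e = 17.73/0.102 = 173.824
AUC_0→∞ (subcutaneous injection) = 124.785 + 173.824 = 298.609 mg/L·hr
F = (AUC_ev/D_ev)/(AUC_iv/D_iv) = (298.609/1000)/(140/250) = 0.298609/0.56 = 0.5332

F = 0.533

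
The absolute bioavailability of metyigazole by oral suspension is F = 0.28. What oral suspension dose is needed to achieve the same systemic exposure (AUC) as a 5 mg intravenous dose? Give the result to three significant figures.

For equal systemic exposure: F × D_ev = D_iv
D_ev = D_iv / F = 5 / 0.28 = 17.8571 mg

D_oral = 17.9 mg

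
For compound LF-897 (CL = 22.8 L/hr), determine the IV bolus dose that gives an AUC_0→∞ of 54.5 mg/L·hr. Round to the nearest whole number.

Dose = 1243 mg

Dose_iv = CL × AUC_0→∞
     = 22.8 × 54.5 = 1242.6 mg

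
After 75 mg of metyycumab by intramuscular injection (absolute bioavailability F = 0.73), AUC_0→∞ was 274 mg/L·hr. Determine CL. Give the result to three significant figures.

CL = 0.200 L/hr

CL = F × Dose / AUC_0→∞
   = 0.73 × 75 / 274 = 0.199818 L/hr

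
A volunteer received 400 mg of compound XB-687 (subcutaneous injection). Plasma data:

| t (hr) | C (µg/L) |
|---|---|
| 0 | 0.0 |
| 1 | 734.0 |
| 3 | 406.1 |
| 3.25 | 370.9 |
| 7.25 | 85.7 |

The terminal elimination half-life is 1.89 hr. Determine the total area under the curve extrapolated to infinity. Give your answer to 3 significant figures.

AUC = 2750 µg/L·hr

Trapezoidal AUC_0→7.25:
  [0→1]: (0.0+734.0)/2 × 1 = 367.0
  [1→3]: (734.0+406.1)/2 × 2 = 1140.1
  [3→3.25]: (406.1+370.9)/2 × 0.25 = 97.125
  [3.25→7.25]: (370.9+85.7)/2 × 4 = 913.2
  Sum = 2517.425 µg/L·hr
k_e = ln2 / t½ = 0.693147 / 1.89 = 0.3667 hr^-1
Extrapolated tail: C_last / k_e = 85.7 / 0.3667 = 233.706
AUC_0→∞ = 2517.425 + 233.706 = 2751.131 µg/L·hr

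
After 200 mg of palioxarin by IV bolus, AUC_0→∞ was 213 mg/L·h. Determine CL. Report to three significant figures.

CL = Dose_iv / AUC_0→∞
   = 200 / 213 = 0.938967 L/h

CL = 0.939 L/h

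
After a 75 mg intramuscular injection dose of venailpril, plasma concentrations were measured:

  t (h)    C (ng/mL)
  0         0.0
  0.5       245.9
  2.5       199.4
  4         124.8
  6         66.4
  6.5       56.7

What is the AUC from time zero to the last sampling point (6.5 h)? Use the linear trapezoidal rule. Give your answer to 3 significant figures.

AUC = 972 ng/mL·h

Trapezoidal AUC_0→6.5:
  [0→0.5]: (0.0+245.9)/2 × 0.5 = 61.475
  [0.5→2.5]: (245.9+199.4)/2 × 2 = 445.3
  [2.5→4]: (199.4+124.8)/2 × 1.5 = 243.15
  [4→6]: (124.8+66.4)/2 × 2 = 191.2
  [6→6.5]: (66.4+56.7)/2 × 0.5 = 30.775
  Sum = 971.9 ng/mL·h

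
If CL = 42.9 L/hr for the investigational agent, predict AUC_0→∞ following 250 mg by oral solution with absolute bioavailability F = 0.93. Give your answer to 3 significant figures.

AUC_0→∞ = F × Dose / CL
        = 0.93 × 250 / 42.9 = 5.41958 mg/L·hr

AUC = 5.42 mg/L·hr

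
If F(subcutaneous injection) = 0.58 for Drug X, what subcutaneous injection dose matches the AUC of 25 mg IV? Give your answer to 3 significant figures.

D_subcutaneous = 43.1 mg

For equal systemic exposure: F × D_ev = D_iv
D_ev = D_iv / F = 25 / 0.58 = 43.1034 mg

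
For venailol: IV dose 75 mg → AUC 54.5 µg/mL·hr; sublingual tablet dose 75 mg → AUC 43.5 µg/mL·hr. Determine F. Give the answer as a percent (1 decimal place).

F = 79.8%

F = (AUC_ev / D_ev) / (AUC_iv / D_iv)
  = (43.5/75) / (54.5/75)
  = 0.58 / 0.726667 = 0.7982
  = 79.82%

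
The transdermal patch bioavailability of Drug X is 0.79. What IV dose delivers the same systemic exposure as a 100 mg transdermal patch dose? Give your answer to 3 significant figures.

Systemic exposure from an extravascular dose = F × D_ev, so the equivalent IV dose is F × D_ev.
D_iv = F × D_ev = 0.79 × 100 = 79 mg

D_iv = 79.0 mg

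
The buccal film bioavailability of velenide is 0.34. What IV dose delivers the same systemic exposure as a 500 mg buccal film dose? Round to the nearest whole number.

Systemic exposure from an extravascular dose = F × D_ev, so the equivalent IV dose is F × D_ev.
D_iv = F × D_ev = 0.34 × 500 = 170 mg

D_iv = 170 mg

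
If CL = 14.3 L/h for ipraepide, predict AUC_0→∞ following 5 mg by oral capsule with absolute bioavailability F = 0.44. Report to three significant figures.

AUC = 0.154 mg/L·h

AUC_0→∞ = F × Dose / CL
        = 0.44 × 5 / 14.3 = 0.153846 mg/L·h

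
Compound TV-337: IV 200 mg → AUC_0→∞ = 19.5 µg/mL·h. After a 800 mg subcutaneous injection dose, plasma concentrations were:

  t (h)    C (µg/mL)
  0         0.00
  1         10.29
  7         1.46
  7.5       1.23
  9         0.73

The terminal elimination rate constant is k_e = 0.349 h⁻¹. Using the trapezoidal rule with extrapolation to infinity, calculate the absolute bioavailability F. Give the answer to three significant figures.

Trapezoidal AUC_0→9 (subcutaneous injection):
  [0→1]: (0.00+10.29)/2 × 1 = 5.145
  [1→7]: (10.29+1.46)/2 × 6 = 35.25
  [7→7.5]: (1.46+1.23)/2 × 0.5 = 0.6725
  [7.5→9]: (1.23+0.73)/2 × 1.5 = 1.47
  Sum = 42.5375 µg/mL·h
Tail: C_last/k_e = 0.73/0.349 = 2.092
AUC_0→∞ (subcutaneous injection) = 42.5375 + 2.092 = 44.6295 µg/mL·h
F = (AUC_ev/D_ev)/(AUC_iv/D_iv) = (44.6295/800)/(19.5/200) = 0.055786875/0.0975 = 0.5722

F = 0.572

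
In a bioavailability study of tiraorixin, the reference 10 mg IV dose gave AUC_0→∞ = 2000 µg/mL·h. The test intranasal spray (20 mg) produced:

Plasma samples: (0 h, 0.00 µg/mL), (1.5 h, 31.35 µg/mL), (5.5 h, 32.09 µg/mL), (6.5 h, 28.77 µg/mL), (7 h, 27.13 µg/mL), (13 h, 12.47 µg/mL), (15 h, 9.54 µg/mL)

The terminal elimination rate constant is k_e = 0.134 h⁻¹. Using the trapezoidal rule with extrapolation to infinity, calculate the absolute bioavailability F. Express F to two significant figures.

F = 0.10

Trapezoidal AUC_0→15 (intranasal spray):
  [0→1.5]: (0.00+31.35)/2 × 1.5 = 23.5125
  [1.5→5.5]: (31.35+32.09)/2 × 4 = 126.88
  [5.5→6.5]: (32.09+28.77)/2 × 1 = 30.43
  [6.5→7]: (28.77+27.13)/2 × 0.5 = 13.975
  [7→13]: (27.13+12.47)/2 × 6 = 118.8
  [13→15]: (12.47+9.54)/2 × 2 = 22.01
  Sum = 335.6075 µg/mL·h
Tail: C_last/k_e = 9.54/0.134 = 71.194
AUC_0→∞ (intranasal spray) = 335.6075 + 71.194 = 406.8015 µg/mL·h
F = (AUC_ev/D_ev)/(AUC_iv/D_iv) = (406.8015/20)/(2000/10) = 20.340075/200 = 0.1017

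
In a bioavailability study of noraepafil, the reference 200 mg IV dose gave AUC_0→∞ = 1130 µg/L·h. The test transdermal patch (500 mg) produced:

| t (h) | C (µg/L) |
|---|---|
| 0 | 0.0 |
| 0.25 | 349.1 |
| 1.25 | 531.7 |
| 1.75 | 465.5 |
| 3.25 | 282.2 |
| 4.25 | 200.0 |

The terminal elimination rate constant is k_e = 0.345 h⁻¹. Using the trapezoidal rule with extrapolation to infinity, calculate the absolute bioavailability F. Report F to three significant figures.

Trapezoidal AUC_0→4.25 (transdermal patch):
  [0→0.25]: (0.0+349.1)/2 × 0.25 = 43.6375
  [0.25→1.25]: (349.1+531.7)/2 × 1 = 440.4
  [1.25→1.75]: (531.7+465.5)/2 × 0.5 = 249.3
  [1.75→3.25]: (465.5+282.2)/2 × 1.5 = 560.775
  [3.25→4.25]: (282.2+200.0)/2 × 1 = 241.1
  Sum = 1535.2125 µg/L·h
Tail: C_last/k_e = 200.0/0.345 = 579.710
AUC_0→∞ (transdermal patch) = 1535.2125 + 579.710 = 2114.9225 µg/L·h
F = (AUC_ev/D_ev)/(AUC_iv/D_iv) = (2114.9225/500)/(1130/200) = 4.229845/5.65 = 0.7486

F = 0.749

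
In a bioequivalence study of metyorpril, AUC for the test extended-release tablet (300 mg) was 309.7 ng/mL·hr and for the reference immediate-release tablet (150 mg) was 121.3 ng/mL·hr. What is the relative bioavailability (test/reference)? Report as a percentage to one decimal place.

F_rel = 127.7%

F_rel = (AUC_test/D_test) / (AUC_ref/D_ref)
      = (309.7/300) / (121.3/150)
      = 1.03233 / 0.808667 = 1.2766 = 127.66%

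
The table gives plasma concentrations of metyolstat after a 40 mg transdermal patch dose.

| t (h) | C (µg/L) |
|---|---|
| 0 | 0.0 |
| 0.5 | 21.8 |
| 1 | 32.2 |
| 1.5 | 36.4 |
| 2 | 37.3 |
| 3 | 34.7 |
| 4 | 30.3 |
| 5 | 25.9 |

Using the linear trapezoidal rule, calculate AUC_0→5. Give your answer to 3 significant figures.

Trapezoidal AUC_0→5:
  [0→0.5]: (0.0+21.8)/2 × 0.5 = 5.45
  [0.5→1]: (21.8+32.2)/2 × 0.5 = 13.5
  [1→1.5]: (32.2+36.4)/2 × 0.5 = 17.15
  [1.5→2]: (36.4+37.3)/2 × 0.5 = 18.425
  [2→3]: (37.3+34.7)/2 × 1 = 36.0
  [3→4]: (34.7+30.3)/2 × 1 = 32.5
  [4→5]: (30.3+25.9)/2 × 1 = 28.1
  Sum = 151.125 µg/L·h

AUC = 151 µg/L·h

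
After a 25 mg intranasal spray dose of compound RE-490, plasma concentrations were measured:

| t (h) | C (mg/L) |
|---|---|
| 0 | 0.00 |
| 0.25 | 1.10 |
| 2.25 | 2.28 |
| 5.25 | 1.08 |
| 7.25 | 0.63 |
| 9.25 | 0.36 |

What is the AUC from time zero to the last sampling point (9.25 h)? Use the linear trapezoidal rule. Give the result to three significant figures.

AUC = 11.3 mg/L·h

Trapezoidal AUC_0→9.25:
  [0→0.25]: (0.00+1.10)/2 × 0.25 = 0.1375
  [0.25→2.25]: (1.10+2.28)/2 × 2 = 3.38
  [2.25→5.25]: (2.28+1.08)/2 × 3 = 5.04
  [5.25→7.25]: (1.08+0.63)/2 × 2 = 1.71
  [7.25→9.25]: (0.63+0.36)/2 × 2 = 0.99
  Sum = 11.2575 mg/L·h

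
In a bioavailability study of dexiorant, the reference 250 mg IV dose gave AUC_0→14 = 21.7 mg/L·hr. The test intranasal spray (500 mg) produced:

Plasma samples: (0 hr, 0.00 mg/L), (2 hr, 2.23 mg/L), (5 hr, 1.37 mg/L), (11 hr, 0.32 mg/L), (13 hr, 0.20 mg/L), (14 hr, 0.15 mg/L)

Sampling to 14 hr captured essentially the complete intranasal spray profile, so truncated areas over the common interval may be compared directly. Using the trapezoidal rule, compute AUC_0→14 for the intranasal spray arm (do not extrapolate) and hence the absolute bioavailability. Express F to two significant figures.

F = 0.31

Trapezoidal AUC_0→14 (intranasal spray):
  [0→2]: (0.00+2.23)/2 × 2 = 2.23
  [2→5]: (2.23+1.37)/2 × 3 = 5.4
  [5→11]: (1.37+0.32)/2 × 6 = 5.07
  [11→13]: (0.32+0.20)/2 × 2 = 0.52
  [13→14]: (0.20+0.15)/2 × 1 = 0.175
  Sum = 13.395 mg/L·hr
F = (AUC_ev/D_ev)/(AUC_iv/D_iv) = (13.395/500)/(21.7/250) = 0.02679/0.0868 = 0.3086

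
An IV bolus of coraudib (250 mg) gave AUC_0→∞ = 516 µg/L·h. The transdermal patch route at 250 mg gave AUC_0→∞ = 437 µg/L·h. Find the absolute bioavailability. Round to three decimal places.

F = (AUC_ev / D_ev) / (AUC_iv / D_iv)
  = (437/250) / (516/250)
  = 1.748 / 2.064 = 0.8469

F = 0.847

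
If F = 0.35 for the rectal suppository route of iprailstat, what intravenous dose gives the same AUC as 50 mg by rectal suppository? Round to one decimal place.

Systemic exposure from an extravascular dose = F × D_ev, so the equivalent IV dose is F × D_ev.
D_iv = F × D_ev = 0.35 × 50 = 17.5 mg

D_iv = 17.5 mg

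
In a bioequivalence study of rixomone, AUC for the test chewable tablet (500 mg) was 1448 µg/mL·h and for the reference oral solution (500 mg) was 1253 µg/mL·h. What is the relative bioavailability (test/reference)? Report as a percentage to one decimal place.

F_rel = 115.6%

F_rel = (AUC_test/D_test) / (AUC_ref/D_ref)
      = (1448/500) / (1253/500)
      = 2.896 / 2.506 = 1.1556 = 115.56%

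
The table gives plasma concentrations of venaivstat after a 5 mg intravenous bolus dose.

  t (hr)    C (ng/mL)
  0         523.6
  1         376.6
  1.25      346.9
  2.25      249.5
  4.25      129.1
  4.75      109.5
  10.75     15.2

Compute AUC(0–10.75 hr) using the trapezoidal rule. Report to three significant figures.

Trapezoidal AUC_0→10.75:
  [0→1]: (523.6+376.6)/2 × 1 = 450.1
  [1→1.25]: (376.6+346.9)/2 × 0.25 = 90.4375
  [1.25→2.25]: (346.9+249.5)/2 × 1 = 298.2
  [2.25→4.25]: (249.5+129.1)/2 × 2 = 378.6
  [4.25→4.75]: (129.1+109.5)/2 × 0.5 = 59.65
  [4.75→10.75]: (109.5+15.2)/2 × 6 = 374.1
  Sum = 1651.0875 ng/mL·hr

AUC = 1650 ng/mL·hr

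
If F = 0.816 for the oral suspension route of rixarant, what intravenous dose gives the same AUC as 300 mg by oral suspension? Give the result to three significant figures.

Systemic exposure from an extravascular dose = F × D_ev, so the equivalent IV dose is F × D_ev.
D_iv = F × D_ev = 0.816 × 300 = 244.8 mg

D_iv = 245 mg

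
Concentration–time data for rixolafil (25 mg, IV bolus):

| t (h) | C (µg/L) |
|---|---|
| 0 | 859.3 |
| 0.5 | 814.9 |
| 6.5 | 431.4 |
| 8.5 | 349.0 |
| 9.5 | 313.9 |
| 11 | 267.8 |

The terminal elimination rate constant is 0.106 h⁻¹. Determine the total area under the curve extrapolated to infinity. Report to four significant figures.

Trapezoidal AUC_0→11:
  [0→0.5]: (859.3+814.9)/2 × 0.5 = 418.55
  [0.5→6.5]: (814.9+431.4)/2 × 6 = 3738.9
  [6.5→8.5]: (431.4+349.0)/2 × 2 = 780.4
  [8.5→9.5]: (349.0+313.9)/2 × 1 = 331.45
  [9.5→11]: (313.9+267.8)/2 × 1.5 = 436.275
  Sum = 5705.575 µg/L·h
Extrapolated tail: C_last / k_e = 267.8 / 0.106 = 2526.415
AUC_0→∞ = 5705.575 + 2526.415 = 8231.99 µg/L·h

AUC = 8232 µg/L·h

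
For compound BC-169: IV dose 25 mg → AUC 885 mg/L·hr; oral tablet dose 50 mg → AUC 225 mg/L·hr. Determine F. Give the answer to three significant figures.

F = 0.127

F = (AUC_ev / D_ev) / (AUC_iv / D_iv)
  = (225/50) / (885/25)
  = 4.5 / 35.4 = 0.1271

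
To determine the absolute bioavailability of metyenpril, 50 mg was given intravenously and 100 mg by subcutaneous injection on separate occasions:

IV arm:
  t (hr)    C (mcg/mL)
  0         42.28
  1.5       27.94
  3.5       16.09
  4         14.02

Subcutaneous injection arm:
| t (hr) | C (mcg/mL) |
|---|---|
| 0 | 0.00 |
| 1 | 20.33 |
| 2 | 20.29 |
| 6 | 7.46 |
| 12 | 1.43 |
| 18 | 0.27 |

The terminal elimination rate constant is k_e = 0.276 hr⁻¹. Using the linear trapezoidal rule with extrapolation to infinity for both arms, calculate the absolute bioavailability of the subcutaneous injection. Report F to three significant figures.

F = 0.383

Trapezoidal AUC_0→4 (IV):
  [0→1.5]: (42.28+27.94)/2 × 1.5 = 52.665
  [1.5→3.5]: (27.94+16.09)/2 × 2 = 44.03
  [3.5→4]: (16.09+14.02)/2 × 0.5 = 7.5275
  Sum = 104.2225 mcg/mL·hr
IV tail: 14.02/0.276 = 50.797; AUC_iv,0→∞ = 104.2225 + 50.797 = 155.0195 mcg/mL·hr
Trapezoidal AUC_0→18 (subcutaneous injection):
  [0→1]: (0.00+20.33)/2 × 1 = 10.165
  [1→2]: (20.33+20.29)/2 × 1 = 20.31
  [2→6]: (20.29+7.46)/2 × 4 = 55.5
  [6→12]: (7.46+1.43)/2 × 6 = 26.67
  [12→18]: (1.43+0.27)/2 × 6 = 5.1
  Sum = 117.745 mcg/mL·hr
subcutaneous injection tail: 0.27/0.276 = 0.978; AUC_ev,0→∞ = 117.745 + 0.978 = 118.723 mcg/mL·hr
F = (AUC_ev/D_ev)/(AUC_iv/D_iv) = (118.723/100)/(155.0195/50) = 1.18723/3.10039 = 0.3829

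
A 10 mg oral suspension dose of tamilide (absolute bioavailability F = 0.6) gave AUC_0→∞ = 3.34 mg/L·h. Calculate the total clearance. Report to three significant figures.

CL = F × Dose / AUC_0→∞
   = 0.6 × 10 / 3.34 = 1.79641 L/h

CL = 1.80 L/h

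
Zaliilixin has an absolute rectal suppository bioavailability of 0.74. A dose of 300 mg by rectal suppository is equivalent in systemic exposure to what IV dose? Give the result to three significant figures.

Systemic exposure from an extravascular dose = F × D_ev, so the equivalent IV dose is F × D_ev.
D_iv = F × D_ev = 0.74 × 300 = 222 mg

D_iv = 222 mg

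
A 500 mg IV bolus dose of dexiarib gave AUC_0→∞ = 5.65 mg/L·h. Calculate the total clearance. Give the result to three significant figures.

CL = 88.5 L/h

CL = Dose_iv / AUC_0→∞
   = 500 / 5.65 = 88.4956 L/h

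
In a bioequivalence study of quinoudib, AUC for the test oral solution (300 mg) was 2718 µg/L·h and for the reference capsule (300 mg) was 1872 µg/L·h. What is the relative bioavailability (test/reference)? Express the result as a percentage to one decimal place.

F_rel = (AUC_test/D_test) / (AUC_ref/D_ref)
      = (2718/300) / (1872/300)
      = 9.06 / 6.24 = 1.4519 = 145.19%

F_rel = 145.2%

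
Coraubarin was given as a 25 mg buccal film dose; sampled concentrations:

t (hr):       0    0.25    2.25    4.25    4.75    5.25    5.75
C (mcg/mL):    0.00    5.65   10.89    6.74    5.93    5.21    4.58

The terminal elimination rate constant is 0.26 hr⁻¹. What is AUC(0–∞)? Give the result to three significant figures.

Trapezoidal AUC_0→5.75:
  [0→0.25]: (0.00+5.65)/2 × 0.25 = 0.70625
  [0.25→2.25]: (5.65+10.89)/2 × 2 = 16.54
  [2.25→4.25]: (10.89+6.74)/2 × 2 = 17.63
  [4.25→4.75]: (6.74+5.93)/2 × 0.5 = 3.1675
  [4.75→5.25]: (5.93+5.21)/2 × 0.5 = 2.785
  [5.25→5.75]: (5.21+4.58)/2 × 0.5 = 2.4475
  Sum = 43.27625 mcg/mL·hr
Extrapolated tail: C_last / k_e = 4.58 / 0.26 = 17.615
AUC_0→∞ = 43.27625 + 17.615 = 60.89125 mcg/mL·hr

AUC = 60.9 mcg/mL·hr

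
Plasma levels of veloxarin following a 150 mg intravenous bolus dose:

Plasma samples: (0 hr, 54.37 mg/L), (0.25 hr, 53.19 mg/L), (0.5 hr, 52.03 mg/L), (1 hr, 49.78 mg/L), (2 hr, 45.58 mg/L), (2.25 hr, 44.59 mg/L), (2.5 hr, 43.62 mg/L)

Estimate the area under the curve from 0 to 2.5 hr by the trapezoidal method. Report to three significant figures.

Trapezoidal AUC_0→2.5:
  [0→0.25]: (54.37+53.19)/2 × 0.25 = 13.445
  [0.25→0.5]: (53.19+52.03)/2 × 0.25 = 13.1525
  [0.5→1]: (52.03+49.78)/2 × 0.5 = 25.4525
  [1→2]: (49.78+45.58)/2 × 1 = 47.68
  [2→2.25]: (45.58+44.59)/2 × 0.25 = 11.27125
  [2.25→2.5]: (44.59+43.62)/2 × 0.25 = 11.02625
  Sum = 122.0275 mg/L·hr

AUC = 122 mg/L·hr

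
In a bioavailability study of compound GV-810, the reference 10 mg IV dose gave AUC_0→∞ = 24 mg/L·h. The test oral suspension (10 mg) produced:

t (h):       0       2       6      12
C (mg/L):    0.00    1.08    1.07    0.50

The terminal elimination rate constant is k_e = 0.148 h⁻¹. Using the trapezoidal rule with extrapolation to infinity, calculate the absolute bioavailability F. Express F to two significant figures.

Trapezoidal AUC_0→12 (oral suspension):
  [0→2]: (0.00+1.08)/2 × 2 = 1.08
  [2→6]: (1.08+1.07)/2 × 4 = 4.3
  [6→12]: (1.07+0.50)/2 × 6 = 4.71
  Sum = 10.09 mg/L·h
Tail: C_last/k_e = 0.50/0.148 = 3.378
AUC_0→∞ (oral suspension) = 10.09 + 3.378 = 13.468 mg/L·h
F = (AUC_ev/D_ev)/(AUC_iv/D_iv) = (13.468/10)/(24/10) = 1.3468/2.4 = 0.5612

F = 0.56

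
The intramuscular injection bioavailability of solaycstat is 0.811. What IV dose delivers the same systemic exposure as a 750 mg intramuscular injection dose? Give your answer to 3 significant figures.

D_iv = 608 mg

Systemic exposure from an extravascular dose = F × D_ev, so the equivalent IV dose is F × D_ev.
D_iv = F × D_ev = 0.811 × 750 = 608.25 mg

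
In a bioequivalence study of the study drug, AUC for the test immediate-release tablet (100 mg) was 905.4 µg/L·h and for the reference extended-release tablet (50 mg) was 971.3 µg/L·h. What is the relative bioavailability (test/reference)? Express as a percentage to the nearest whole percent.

F_rel = (AUC_test/D_test) / (AUC_ref/D_ref)
      = (905.4/100) / (971.3/50)
      = 9.054 / 19.426 = 0.4661 = 46.61%

F_rel = 47%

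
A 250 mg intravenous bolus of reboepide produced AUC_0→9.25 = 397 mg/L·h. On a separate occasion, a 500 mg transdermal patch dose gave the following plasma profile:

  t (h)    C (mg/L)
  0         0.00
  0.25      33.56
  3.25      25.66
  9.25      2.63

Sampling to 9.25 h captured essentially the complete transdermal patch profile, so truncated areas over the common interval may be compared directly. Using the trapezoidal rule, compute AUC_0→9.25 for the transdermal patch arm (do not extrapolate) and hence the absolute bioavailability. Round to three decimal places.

Trapezoidal AUC_0→9.25 (transdermal patch):
  [0→0.25]: (0.00+33.56)/2 × 0.25 = 4.195
  [0.25→3.25]: (33.56+25.66)/2 × 3 = 88.83
  [3.25→9.25]: (25.66+2.63)/2 × 6 = 84.87
  Sum = 177.895 mg/L·h
F = (AUC_ev/D_ev)/(AUC_iv/D_iv) = (177.895/500)/(397/250) = 0.35579/1.588 = 0.2240

F = 0.224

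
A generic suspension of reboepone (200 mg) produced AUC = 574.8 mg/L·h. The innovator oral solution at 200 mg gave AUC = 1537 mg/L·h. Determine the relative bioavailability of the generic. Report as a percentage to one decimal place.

F_rel = 37.4%

F_rel = (AUC_test/D_test) / (AUC_ref/D_ref)
      = (574.8/200) / (1537/200)
      = 2.874 / 7.685 = 0.3740 = 37.40%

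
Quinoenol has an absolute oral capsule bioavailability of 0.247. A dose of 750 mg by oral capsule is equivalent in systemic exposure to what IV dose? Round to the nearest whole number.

D_iv = 185 mg

Systemic exposure from an extravascular dose = F × D_ev, so the equivalent IV dose is F × D_ev.
D_iv = F × D_ev = 0.247 × 750 = 185.25 mg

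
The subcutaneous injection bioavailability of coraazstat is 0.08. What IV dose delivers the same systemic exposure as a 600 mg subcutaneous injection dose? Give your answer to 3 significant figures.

D_iv = 48.0 mg

Systemic exposure from an extravascular dose = F × D_ev, so the equivalent IV dose is F × D_ev.
D_iv = F × D_ev = 0.08 × 600 = 48 mg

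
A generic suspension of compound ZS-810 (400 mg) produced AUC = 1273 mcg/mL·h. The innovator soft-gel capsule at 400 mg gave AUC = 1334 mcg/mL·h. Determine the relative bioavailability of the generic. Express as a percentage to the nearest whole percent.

F_rel = 95%

F_rel = (AUC_test/D_test) / (AUC_ref/D_ref)
      = (1273/400) / (1334/400)
      = 3.1825 / 3.335 = 0.9543 = 95.43%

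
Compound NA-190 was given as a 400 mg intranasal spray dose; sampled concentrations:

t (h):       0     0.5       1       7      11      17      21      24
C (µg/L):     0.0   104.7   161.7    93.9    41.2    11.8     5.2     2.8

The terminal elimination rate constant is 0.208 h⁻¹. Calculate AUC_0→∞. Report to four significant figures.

AUC = 1348 µg/L·h

Trapezoidal AUC_0→24:
  [0→0.5]: (0.0+104.7)/2 × 0.5 = 26.175
  [0.5→1]: (104.7+161.7)/2 × 0.5 = 66.6
  [1→7]: (161.7+93.9)/2 × 6 = 766.8
  [7→11]: (93.9+41.2)/2 × 4 = 270.2
  [11→17]: (41.2+11.8)/2 × 6 = 159.0
  [17→21]: (11.8+5.2)/2 × 4 = 34.0
  [21→24]: (5.2+2.8)/2 × 3 = 12.0
  Sum = 1334.775 µg/L·h
Extrapolated tail: C_last / k_e = 2.8 / 0.208 = 13.462
AUC_0→∞ = 1334.775 + 13.462 = 1348.237 µg/L·h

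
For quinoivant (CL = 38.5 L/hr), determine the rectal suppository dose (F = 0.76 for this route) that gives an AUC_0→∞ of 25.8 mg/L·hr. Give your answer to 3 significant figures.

Dose = CL × AUC_0→∞ / F
     = 38.5 × 25.8 / 0.76 = 1306.97 mg

Dose = 1310 mg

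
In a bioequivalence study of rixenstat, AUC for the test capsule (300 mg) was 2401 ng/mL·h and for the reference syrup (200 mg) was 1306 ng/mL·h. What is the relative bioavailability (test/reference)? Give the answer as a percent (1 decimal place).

F_rel = (AUC_test/D_test) / (AUC_ref/D_ref)
      = (2401/300) / (1306/200)
      = 8.00333 / 6.53 = 1.2256 = 122.56%

F_rel = 122.6%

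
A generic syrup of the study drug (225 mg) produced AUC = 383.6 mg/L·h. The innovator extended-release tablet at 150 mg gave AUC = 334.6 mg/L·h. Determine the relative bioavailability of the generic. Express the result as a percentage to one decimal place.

F_rel = (AUC_test/D_test) / (AUC_ref/D_ref)
      = (383.6/225) / (334.6/150)
      = 1.70489 / 2.23067 = 0.7643 = 76.43%

F_rel = 76.4%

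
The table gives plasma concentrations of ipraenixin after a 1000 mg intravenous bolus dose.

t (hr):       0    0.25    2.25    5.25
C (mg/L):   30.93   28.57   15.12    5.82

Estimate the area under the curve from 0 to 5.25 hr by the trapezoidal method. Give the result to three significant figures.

AUC = 82.5 mg/L·hr

Trapezoidal AUC_0→5.25:
  [0→0.25]: (30.93+28.57)/2 × 0.25 = 7.4375
  [0.25→2.25]: (28.57+15.12)/2 × 2 = 43.69
  [2.25→5.25]: (15.12+5.82)/2 × 3 = 31.41
  Sum = 82.5375 mg/L·hr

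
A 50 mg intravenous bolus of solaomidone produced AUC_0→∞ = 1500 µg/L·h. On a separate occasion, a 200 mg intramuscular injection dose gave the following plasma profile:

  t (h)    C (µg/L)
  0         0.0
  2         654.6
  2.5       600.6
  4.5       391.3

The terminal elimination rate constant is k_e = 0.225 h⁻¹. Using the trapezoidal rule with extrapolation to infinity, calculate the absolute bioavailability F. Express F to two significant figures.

F = 0.62

Trapezoidal AUC_0→4.5 (intramuscular injection):
  [0→2]: (0.0+654.6)/2 × 2 = 654.6
  [2→2.5]: (654.6+600.6)/2 × 0.5 = 313.8
  [2.5→4.5]: (600.6+391.3)/2 × 2 = 991.9
  Sum = 1960.3 µg/L·h
Tail: C_last/k_e = 391.3/0.225 = 1739.111
AUC_0→∞ (intramuscular injection) = 1960.3 + 1739.111 = 3699.411 µg/L·h
F = (AUC_ev/D_ev)/(AUC_iv/D_iv) = (3699.411/200)/(1500/50) = 18.497055/30 = 0.6166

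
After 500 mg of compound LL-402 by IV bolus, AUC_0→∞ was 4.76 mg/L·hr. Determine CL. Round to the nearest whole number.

CL = 105 L/hr

CL = Dose_iv / AUC_0→∞
   = 500 / 4.76 = 105.042 L/hr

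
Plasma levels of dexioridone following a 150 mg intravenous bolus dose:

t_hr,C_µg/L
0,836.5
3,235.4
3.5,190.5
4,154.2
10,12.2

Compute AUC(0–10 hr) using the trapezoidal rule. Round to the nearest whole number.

AUC = 2300 µg/L·hr

Trapezoidal AUC_0→10:
  [0→3]: (836.5+235.4)/2 × 3 = 1607.85
  [3→3.5]: (235.4+190.5)/2 × 0.5 = 106.475
  [3.5→4]: (190.5+154.2)/2 × 0.5 = 86.175
  [4→10]: (154.2+12.2)/2 × 6 = 499.2
  Sum = 2299.7 µg/L·hr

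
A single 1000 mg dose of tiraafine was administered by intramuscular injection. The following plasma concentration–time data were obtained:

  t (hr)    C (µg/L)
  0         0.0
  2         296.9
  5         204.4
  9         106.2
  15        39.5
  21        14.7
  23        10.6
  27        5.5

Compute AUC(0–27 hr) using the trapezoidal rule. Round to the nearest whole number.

AUC = 2327 µg/L·hr

Trapezoidal AUC_0→27:
  [0→2]: (0.0+296.9)/2 × 2 = 296.9
  [2→5]: (296.9+204.4)/2 × 3 = 751.95
  [5→9]: (204.4+106.2)/2 × 4 = 621.2
  [9→15]: (106.2+39.5)/2 × 6 = 437.1
  [15→21]: (39.5+14.7)/2 × 6 = 162.6
  [21→23]: (14.7+10.6)/2 × 2 = 25.3
  [23→27]: (10.6+5.5)/2 × 4 = 32.2
  Sum = 2327.25 µg/L·hr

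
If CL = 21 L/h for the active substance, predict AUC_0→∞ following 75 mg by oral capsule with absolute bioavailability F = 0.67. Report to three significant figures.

AUC_0→∞ = F × Dose / CL
        = 0.67 × 75 / 21 = 2.39286 mg/L·h

AUC = 2.39 mg/L·h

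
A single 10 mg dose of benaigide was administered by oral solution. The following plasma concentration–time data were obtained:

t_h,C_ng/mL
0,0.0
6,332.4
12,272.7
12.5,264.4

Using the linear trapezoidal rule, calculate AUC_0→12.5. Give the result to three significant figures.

Trapezoidal AUC_0→12.5:
  [0→6]: (0.0+332.4)/2 × 6 = 997.2
  [6→12]: (332.4+272.7)/2 × 6 = 1815.3
  [12→12.5]: (272.7+264.4)/2 × 0.5 = 134.275
  Sum = 2946.775 ng/mL·h

AUC = 2950 ng/mL·h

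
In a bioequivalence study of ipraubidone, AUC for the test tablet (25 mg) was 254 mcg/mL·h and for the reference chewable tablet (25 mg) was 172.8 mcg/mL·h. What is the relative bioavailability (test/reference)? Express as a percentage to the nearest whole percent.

F_rel = 147%

F_rel = (AUC_test/D_test) / (AUC_ref/D_ref)
      = (254/25) / (172.8/25)
      = 10.16 / 6.912 = 1.4699 = 146.99%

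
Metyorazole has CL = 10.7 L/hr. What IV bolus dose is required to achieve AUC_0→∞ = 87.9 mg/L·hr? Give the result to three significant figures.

Dose = 941 mg

Dose_iv = CL × AUC_0→∞
     = 10.7 × 87.9 = 940.53 mg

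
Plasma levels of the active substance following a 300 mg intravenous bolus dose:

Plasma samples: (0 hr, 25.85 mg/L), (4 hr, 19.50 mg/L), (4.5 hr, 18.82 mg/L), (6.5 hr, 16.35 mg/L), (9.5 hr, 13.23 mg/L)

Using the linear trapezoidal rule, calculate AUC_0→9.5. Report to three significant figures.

AUC = 180 mg/L·hr

Trapezoidal AUC_0→9.5:
  [0→4]: (25.85+19.50)/2 × 4 = 90.7
  [4→4.5]: (19.50+18.82)/2 × 0.5 = 9.58
  [4.5→6.5]: (18.82+16.35)/2 × 2 = 35.17
  [6.5→9.5]: (16.35+13.23)/2 × 3 = 44.37
  Sum = 179.82 mg/L·hr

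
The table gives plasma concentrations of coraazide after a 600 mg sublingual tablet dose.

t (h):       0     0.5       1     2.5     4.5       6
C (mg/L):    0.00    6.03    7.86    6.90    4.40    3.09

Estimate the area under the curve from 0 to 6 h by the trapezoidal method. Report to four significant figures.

AUC = 32.97 mg/L·h

Trapezoidal AUC_0→6:
  [0→0.5]: (0.00+6.03)/2 × 0.5 = 1.5075
  [0.5→1]: (6.03+7.86)/2 × 0.5 = 3.4725
  [1→2.5]: (7.86+6.90)/2 × 1.5 = 11.07
  [2.5→4.5]: (6.90+4.40)/2 × 2 = 11.3
  [4.5→6]: (4.40+3.09)/2 × 1.5 = 5.6175
  Sum = 32.9675 mg/L·h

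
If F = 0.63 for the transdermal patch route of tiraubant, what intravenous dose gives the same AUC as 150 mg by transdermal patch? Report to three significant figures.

Systemic exposure from an extravascular dose = F × D_ev, so the equivalent IV dose is F × D_ev.
D_iv = F × D_ev = 0.63 × 150 = 94.5 mg

D_iv = 94.5 mg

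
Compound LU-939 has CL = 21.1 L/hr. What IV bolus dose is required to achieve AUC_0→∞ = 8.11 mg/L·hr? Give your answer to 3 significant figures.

Dose = 171 mg

Dose_iv = CL × AUC_0→∞
     = 21.1 × 8.11 = 171.121 mg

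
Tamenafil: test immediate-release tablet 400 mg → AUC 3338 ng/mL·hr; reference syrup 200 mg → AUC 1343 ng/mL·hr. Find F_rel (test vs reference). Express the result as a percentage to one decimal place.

F_rel = (AUC_test/D_test) / (AUC_ref/D_ref)
      = (3338/400) / (1343/200)
      = 8.345 / 6.715 = 1.2427 = 124.27%

F_rel = 124.3%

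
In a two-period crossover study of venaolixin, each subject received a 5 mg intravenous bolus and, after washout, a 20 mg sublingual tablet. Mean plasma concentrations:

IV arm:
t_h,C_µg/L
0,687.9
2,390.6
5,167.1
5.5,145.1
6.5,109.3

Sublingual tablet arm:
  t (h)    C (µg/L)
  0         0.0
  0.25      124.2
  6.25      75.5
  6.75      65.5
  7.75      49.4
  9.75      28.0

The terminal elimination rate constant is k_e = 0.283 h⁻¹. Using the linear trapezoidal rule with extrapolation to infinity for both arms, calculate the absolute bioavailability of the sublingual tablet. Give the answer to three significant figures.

Trapezoidal AUC_0→6.5 (IV):
  [0→2]: (687.9+390.6)/2 × 2 = 1078.5
  [2→5]: (390.6+167.1)/2 × 3 = 836.55
  [5→5.5]: (167.1+145.1)/2 × 0.5 = 78.05
  [5.5→6.5]: (145.1+109.3)/2 × 1 = 127.2
  Sum = 2120.3 µg/L·h
IV tail: 109.3/0.283 = 386.219; AUC_iv,0→∞ = 2120.3 + 386.219 = 2506.519 µg/L·h
Trapezoidal AUC_0→9.75 (sublingual tablet):
  [0→0.25]: (0.0+124.2)/2 × 0.25 = 15.525
  [0.25→6.25]: (124.2+75.5)/2 × 6 = 599.1
  [6.25→6.75]: (75.5+65.5)/2 × 0.5 = 35.25
  [6.75→7.75]: (65.5+49.4)/2 × 1 = 57.45
  [7.75→9.75]: (49.4+28.0)/2 × 2 = 77.4
  Sum = 784.725 µg/L·h
sublingual tablet tail: 28.0/0.283 = 98.940; AUC_ev,0→∞ = 784.725 + 98.940 = 883.665 µg/L·h
F = (AUC_ev/D_ev)/(AUC_iv/D_iv) = (883.665/20)/(2506.519/5) = 44.18325/501.3038 = 0.0881

F = 0.0881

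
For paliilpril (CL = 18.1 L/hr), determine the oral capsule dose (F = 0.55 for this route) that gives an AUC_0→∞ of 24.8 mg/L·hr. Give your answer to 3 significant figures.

Dose = CL × AUC_0→∞ / F
     = 18.1 × 24.8 / 0.55 = 816.145 mg

Dose = 816 mg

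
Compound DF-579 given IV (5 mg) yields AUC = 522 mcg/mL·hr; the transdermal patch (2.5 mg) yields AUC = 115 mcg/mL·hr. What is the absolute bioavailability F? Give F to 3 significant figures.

F = 0.441

F = (AUC_ev / D_ev) / (AUC_iv / D_iv)
  = (115/2.5) / (522/5)
  = 46 / 104.4 = 0.4406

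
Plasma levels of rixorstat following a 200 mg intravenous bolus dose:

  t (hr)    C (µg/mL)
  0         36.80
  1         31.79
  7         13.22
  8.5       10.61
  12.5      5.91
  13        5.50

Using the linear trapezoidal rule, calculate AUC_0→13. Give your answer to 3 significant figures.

AUC = 223 µg/mL·hr

Trapezoidal AUC_0→13:
  [0→1]: (36.80+31.79)/2 × 1 = 34.295
  [1→7]: (31.79+13.22)/2 × 6 = 135.03
  [7→8.5]: (13.22+10.61)/2 × 1.5 = 17.8725
  [8.5→12.5]: (10.61+5.91)/2 × 4 = 33.04
  [12.5→13]: (5.91+5.50)/2 × 0.5 = 2.8525
  Sum = 223.09 µg/mL·hr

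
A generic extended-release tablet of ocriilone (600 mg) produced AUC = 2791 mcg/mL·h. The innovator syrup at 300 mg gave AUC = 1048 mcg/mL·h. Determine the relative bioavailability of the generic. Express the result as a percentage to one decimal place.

F_rel = (AUC_test/D_test) / (AUC_ref/D_ref)
      = (2791/600) / (1048/300)
      = 4.65167 / 3.49333 = 1.3316 = 133.16%

F_rel = 133.2%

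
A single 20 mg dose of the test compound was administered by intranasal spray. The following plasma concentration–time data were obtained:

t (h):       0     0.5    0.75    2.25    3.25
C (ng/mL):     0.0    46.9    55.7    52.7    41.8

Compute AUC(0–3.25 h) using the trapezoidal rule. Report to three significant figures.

AUC = 153 ng/mL·h

Trapezoidal AUC_0→3.25:
  [0→0.5]: (0.0+46.9)/2 × 0.5 = 11.725
  [0.5→0.75]: (46.9+55.7)/2 × 0.25 = 12.825
  [0.75→2.25]: (55.7+52.7)/2 × 1.5 = 81.3
  [2.25→3.25]: (52.7+41.8)/2 × 1 = 47.25
  Sum = 153.1 ng/mL·h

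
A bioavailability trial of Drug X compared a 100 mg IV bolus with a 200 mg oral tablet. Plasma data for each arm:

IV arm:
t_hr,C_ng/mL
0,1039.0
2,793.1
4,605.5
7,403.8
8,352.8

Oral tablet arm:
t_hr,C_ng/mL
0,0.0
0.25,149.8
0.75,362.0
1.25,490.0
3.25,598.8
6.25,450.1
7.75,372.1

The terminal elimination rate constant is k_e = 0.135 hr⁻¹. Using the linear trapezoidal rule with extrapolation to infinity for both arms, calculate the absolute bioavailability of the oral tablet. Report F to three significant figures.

Trapezoidal AUC_0→8 (IV):
  [0→2]: (1039.0+793.1)/2 × 2 = 1832.1
  [2→4]: (793.1+605.5)/2 × 2 = 1398.6
  [4→7]: (605.5+403.8)/2 × 3 = 1513.95
  [7→8]: (403.8+352.8)/2 × 1 = 378.3
  Sum = 5122.95 ng/mL·hr
IV tail: 352.8/0.135 = 2613.333; AUC_iv,0→∞ = 5122.95 + 2613.333 = 7736.283 ng/mL·hr
Trapezoidal AUC_0→7.75 (oral tablet):
  [0→0.25]: (0.0+149.8)/2 × 0.25 = 18.725
  [0.25→0.75]: (149.8+362.0)/2 × 0.5 = 127.95
  [0.75→1.25]: (362.0+490.0)/2 × 0.5 = 213.0
  [1.25→3.25]: (490.0+598.8)/2 × 2 = 1088.8
  [3.25→6.25]: (598.8+450.1)/2 × 3 = 1573.35
  [6.25→7.75]: (450.1+372.1)/2 × 1.5 = 616.65
  Sum = 3638.475 ng/mL·hr
oral tablet tail: 372.1/0.135 = 2756.296; AUC_ev,0→∞ = 3638.475 + 2756.296 = 6394.771 ng/mL·hr
F = (AUC_ev/D_ev)/(AUC_iv/D_iv) = (6394.771/200)/(7736.283/100) = 31.973855/77.36283 = 0.4133

F = 0.413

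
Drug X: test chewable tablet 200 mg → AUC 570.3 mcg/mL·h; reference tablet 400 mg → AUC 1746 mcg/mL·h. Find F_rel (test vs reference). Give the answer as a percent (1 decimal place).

F_rel = (AUC_test/D_test) / (AUC_ref/D_ref)
      = (570.3/200) / (1746/400)
      = 2.8515 / 4.365 = 0.6533 = 65.33%

F_rel = 65.3%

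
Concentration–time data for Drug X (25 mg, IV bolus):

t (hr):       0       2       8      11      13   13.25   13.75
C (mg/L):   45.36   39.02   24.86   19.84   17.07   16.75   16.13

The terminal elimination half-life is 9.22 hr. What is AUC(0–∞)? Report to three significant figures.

Trapezoidal AUC_0→13.75:
  [0→2]: (45.36+39.02)/2 × 2 = 84.38
  [2→8]: (39.02+24.86)/2 × 6 = 191.64
  [8→11]: (24.86+19.84)/2 × 3 = 67.05
  [11→13]: (19.84+17.07)/2 × 2 = 36.91
  [13→13.25]: (17.07+16.75)/2 × 0.25 = 4.2275
  [13.25→13.75]: (16.75+16.13)/2 × 0.5 = 8.22
  Sum = 392.4275 mg/L·hr
k_e = ln2 / t½ = 0.693147 / 9.22 = 0.0752 hr^-1
Extrapolated tail: C_last / k_e = 16.13 / 0.0752 = 214.495
AUC_0→∞ = 392.4275 + 214.495 = 606.9225 mg/L·hr

AUC = 607 mg/L·hr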